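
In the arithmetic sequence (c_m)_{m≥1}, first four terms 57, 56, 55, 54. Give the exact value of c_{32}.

Common difference d = -1.
c_m = 57 + (m - 1)·(-1).
c_{32} = 57 + 31·(-1) = 26.

26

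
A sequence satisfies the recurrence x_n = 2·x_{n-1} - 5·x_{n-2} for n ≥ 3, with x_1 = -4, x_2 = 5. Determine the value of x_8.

1135

x_3 = 30, x_4 = 35, x_5 = -80, x_6 = -335, x_7 = -270, x_8 = 1135.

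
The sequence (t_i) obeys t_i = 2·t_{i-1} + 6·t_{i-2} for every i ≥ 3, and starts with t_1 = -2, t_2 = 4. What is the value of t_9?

4064

Compute successive terms:
t_3 = -4; t_4 = 16; t_5 = 8; t_6 = 112; t_7 = 272; t_8 = 1216; t_9 = 4064.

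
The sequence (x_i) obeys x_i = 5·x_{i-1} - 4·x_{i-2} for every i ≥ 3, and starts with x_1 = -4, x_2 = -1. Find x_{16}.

Step forward from the initial values:
x_3 = 11, x_4 = 59, x_5 = 251, …, x_{13} = 16777211, x_{14} = 67108859, x_{15} = 268435451, x_{16} = 1073741819.
(Characteristic roots are 4 and 1.)

1073741819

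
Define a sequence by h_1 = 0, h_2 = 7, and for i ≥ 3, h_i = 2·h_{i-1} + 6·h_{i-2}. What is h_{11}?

548576

Applying the relation repeatedly:
h_3 = 14, h_4 = 70, h_5 = 224, h_6 = 868, h_7 = 3080, h_8 = 11368, h_9 = 41216, h_{10} = 150640, h_{11} = 548576.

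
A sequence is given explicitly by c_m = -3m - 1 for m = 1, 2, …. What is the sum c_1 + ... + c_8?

-116

Over m = 1..8: Σm = 36.
Total = (-3)·36 + (-1)·8 = -116.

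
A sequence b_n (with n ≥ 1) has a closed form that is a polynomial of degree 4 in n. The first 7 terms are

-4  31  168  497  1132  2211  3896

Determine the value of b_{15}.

66552

1st diffs: 35, 137, 329, 635, 1079, 1685.
2nd diffs: 102, 192, 306, 444, 606.
3rd diffs: 90, 114, 138, 162.
4th diffs: 24, 24, 24 (constant).
Newton forward-difference form: b_n = -4 + 35·C(n-1,1) + 102·C(n-1,2) + 90·C(n-1,3) + 24·C(n-1,4).
At n = 15: n-1 = 14, so b_{15} = -4 + 490 + 9282 + 32760 + 24024 = 66552.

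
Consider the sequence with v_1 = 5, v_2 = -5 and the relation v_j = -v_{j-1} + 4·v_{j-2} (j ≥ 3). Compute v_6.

Compute successive terms:
v_3 = 25  v_4 = -45  v_5 = 145  v_6 = -325.

-325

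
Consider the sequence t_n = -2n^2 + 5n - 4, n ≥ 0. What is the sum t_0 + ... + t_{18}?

Over n = 0..18: Σn = 171, Σn² = 2109.
Total = (-2)·2109 + (5)·171 + (-4)·19 = -3439.

-3439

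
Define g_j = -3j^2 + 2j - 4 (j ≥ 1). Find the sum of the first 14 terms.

Over j = 1..14: Σj = 105, Σj² = 1015.
Total = (-3)·1015 + (2)·105 + (-4)·14 = -2891.

-2891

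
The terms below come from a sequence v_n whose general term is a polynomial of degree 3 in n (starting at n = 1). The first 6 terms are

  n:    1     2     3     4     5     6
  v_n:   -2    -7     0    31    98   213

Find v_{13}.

3370

1st diffs: -5, 7, 31, 67, 115.
2nd diffs: 12, 24, 36, 48.
3rd diffs: 12, 12, 12 (constant).
So v_n = 2n^3 - 6n^2 - n + 3.
Evaluating at n = 13 gives v_{13} = 3370.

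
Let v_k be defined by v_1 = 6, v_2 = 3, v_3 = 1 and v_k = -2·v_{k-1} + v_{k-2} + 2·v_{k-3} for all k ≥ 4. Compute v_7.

Compute successive terms:
v_4 = 13  v_5 = -19  v_6 = 53  v_7 = -99.

-99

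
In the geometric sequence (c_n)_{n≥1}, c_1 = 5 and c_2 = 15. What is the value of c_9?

Common ratio r = 3.
c_n = 5·3^(n-1).
c_9 = 5·3^8 = 32805.

32805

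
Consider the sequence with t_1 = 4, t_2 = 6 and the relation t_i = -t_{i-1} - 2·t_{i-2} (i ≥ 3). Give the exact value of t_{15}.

554

Step forward from the initial values:
t_3 = -14;  t_4 = 2;  t_5 = 26;  …;  t_{12} = 50;  t_{13} = -454;  t_{14} = 354;  t_{15} = 554.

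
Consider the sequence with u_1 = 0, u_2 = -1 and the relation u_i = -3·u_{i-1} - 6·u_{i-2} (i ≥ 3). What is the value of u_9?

567

Step forward from the initial values:
u_3 = 3; u_4 = -3; u_5 = -9; u_6 = 45; u_7 = -81; u_8 = -27; u_9 = 567.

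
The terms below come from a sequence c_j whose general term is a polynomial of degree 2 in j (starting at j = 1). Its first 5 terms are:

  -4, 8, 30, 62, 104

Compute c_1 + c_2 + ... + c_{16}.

1st diffs: 12, 22, 32, 42.
2nd diffs: 10, 10, 10 (constant).
Newton forward-difference form: c_j = -4 + 12·C(j-1,1) + 10·C(j-1,2).
Continuing: …, 156, 218, 290, 372, …, c_{16} = 1226.
Summing j = 1..16 (16 terms) gives 6976.

6976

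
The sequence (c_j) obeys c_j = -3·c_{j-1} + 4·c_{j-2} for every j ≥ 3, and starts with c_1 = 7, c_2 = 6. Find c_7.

c_3 = 10;  c_4 = -6;  c_5 = 58;  c_6 = -198;  c_7 = 826.
(Characteristic roots are 1 and -4.)

826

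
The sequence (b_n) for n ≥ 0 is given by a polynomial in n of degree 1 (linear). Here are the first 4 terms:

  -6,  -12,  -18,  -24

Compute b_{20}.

1st diffs: -6, -6, -6 (constant).
So b_n = -6n - 6.
Evaluating at n = 20 gives b_{20} = -126.

-126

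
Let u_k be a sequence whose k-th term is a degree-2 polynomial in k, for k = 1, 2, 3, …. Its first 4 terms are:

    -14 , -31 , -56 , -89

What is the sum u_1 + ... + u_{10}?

1st diffs: -17, -25, -33.
2nd diffs: -8, -8 (constant).
Newton forward-difference form: u_k = -14 + (-17)·C(k-1,1) + (-8)·C(k-1,2).
Continuing: …, -130, -179, -236, -301, …, u_{10} = -455.
Summing k = 1..10 (10 terms) gives -1865.

-1865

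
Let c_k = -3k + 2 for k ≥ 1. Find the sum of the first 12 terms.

Over k = 1..12: Σk = 78.
Total = (-3)·78 + (2)·12 = -210.

-210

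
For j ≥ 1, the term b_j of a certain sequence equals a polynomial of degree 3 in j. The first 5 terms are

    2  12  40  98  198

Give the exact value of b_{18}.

1st diffs: 10, 28, 58, 100.
2nd diffs: 18, 30, 42.
3rd diffs: 12, 12 (constant).
Newton forward-difference form: b_j = 2 + 10·C(j-1,1) + 18·C(j-1,2) + 12·C(j-1,3).
At j = 18: j-1 = 17, so b_{18} = 2 + 170 + 2448 + 8160 = 10780.

10780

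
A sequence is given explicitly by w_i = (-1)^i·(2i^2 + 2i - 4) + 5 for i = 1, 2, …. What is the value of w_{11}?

(-1)^11 = -1; 2i^2 + 2i - 4 at i=11 is 260; so w_{11} = -255.

-255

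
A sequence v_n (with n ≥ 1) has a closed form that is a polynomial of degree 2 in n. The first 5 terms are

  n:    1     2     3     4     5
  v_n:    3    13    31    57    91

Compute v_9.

1st diffs: 10, 18, 26, 34.
2nd diffs: 8, 8, 8 (constant).
Newton forward-difference form: v_n = 3 + 10·C(n-1,1) + 8·C(n-1,2).
At n = 9: n-1 = 8, so v_9 = 3 + 80 + 224 = 307.

307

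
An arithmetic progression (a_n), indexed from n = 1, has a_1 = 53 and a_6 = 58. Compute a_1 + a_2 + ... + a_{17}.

Common difference d = (58 - 53) / (6 - 1) = 1.
a_n = 53 + (n - 1)·1.
a_{17} = 69; S = 17·(53 + 69)/2 = 1037.

1037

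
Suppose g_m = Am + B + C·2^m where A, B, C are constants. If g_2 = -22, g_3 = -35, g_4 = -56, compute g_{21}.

Write the equations: 2A + B + 4C = -22; 3A + B + 8C = -35; 4A + B + 16C = -56.
Subtracting the first from the second: A + 4C = -13.
Subtracting the second from the third: A + 8C = -21.
Solving: C = -2, A = -5, then B = -4.
So g_m = -5·m + (-4) + (-2)·2^m; at m=21 this is -4194413.

-4194413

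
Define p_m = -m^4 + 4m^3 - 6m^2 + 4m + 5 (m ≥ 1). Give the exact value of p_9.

p_9 = -1·9^4 + 4·9^3 - 6·9^2 + 4·9 + 5 = -4090.

-4090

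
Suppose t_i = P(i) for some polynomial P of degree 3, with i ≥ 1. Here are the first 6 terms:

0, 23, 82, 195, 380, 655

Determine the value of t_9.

2200

1st diffs: 23, 59, 113, 185, 275.
2nd diffs: 36, 54, 72, 90.
3rd diffs: 18, 18, 18 (constant).
Newton forward-difference form: t_i = 23·C(i-1,1) + 36·C(i-1,2) + 18·C(i-1,3).
At i = 9: i-1 = 8, so t_9 = 184 + 1008 + 1008 = 2200.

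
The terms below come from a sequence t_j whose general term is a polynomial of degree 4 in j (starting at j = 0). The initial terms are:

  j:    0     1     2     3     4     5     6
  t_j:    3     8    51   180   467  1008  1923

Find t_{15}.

1st diffs: 5, 43, 129, 287, 541, 915.
2nd diffs: 38, 86, 158, 254, 374.
3rd diffs: 48, 72, 96, 120.
4th diffs: 24, 24, 24 (constant).
Newton forward-difference form: t_j = 3 + 5·C(j,1) + 38·C(j,2) + 48·C(j,3) + 24·C(j,4).
At j = 15: j = 15, so t_{15} = 3 + 75 + 3990 + 21840 + 32760 = 58668.

58668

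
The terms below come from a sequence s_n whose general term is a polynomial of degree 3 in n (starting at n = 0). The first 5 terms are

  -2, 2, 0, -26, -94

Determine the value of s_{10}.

-2392

1st diffs: 4, -2, -26, -68.
2nd diffs: -6, -24, -42.
3rd diffs: -18, -18 (constant).
So s_n = -3n^3 + 6n^2 + n - 2.
Evaluating at n = 10 gives s_{10} = -2392.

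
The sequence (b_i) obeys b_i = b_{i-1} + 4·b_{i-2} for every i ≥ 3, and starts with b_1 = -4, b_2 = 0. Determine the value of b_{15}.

-794576

Compute successive terms:
b_3 = -16;  b_4 = -16;  b_5 = -80;  …;  b_{12} = -46864;  b_{13} = -121424;  b_{14} = -308880;  b_{15} = -794576.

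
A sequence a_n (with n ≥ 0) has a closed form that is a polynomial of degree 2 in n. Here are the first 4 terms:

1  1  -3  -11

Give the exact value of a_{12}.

-263

1st diffs: 0, -4, -8.
2nd diffs: -4, -4 (constant).
So a_n = -2n^2 + 2n + 1.
Evaluating at n = 12 gives a_{12} = -263.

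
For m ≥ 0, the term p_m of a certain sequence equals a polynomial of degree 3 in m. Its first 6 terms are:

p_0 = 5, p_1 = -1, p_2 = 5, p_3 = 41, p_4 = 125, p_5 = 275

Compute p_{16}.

1st diffs: -6, 6, 36, 84, 150.
2nd diffs: 12, 30, 48, 66.
3rd diffs: 18, 18, 18 (constant).
Newton forward-difference form: p_m = 5 + (-6)·C(m,1) + 12·C(m,2) + 18·C(m,3).
At m = 16: m = 16, so p_{16} = 5 - 96 + 1440 + 10080 = 11429.

11429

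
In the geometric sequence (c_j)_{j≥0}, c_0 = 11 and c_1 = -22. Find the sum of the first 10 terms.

-3751

Common ratio r = -2.
c_j = 11·(-2)^(j-0).
S = 11·((-2)^10 - 1)/(-2 - 1) = 11·(1024 - 1)/(-3) = -3751.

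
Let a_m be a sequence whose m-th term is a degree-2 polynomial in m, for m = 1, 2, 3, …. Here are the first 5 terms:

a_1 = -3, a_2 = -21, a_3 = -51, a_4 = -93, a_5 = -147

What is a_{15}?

-1347

1st diffs: -18, -30, -42, -54.
2nd diffs: -12, -12, -12 (constant).
So a_m = -6m^2 + 3.
Evaluating at m = 15 gives a_{15} = -1347.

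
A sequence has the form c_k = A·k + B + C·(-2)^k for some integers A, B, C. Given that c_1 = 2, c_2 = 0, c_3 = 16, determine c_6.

Plug in k = 1, 2, 3: A + B - 2C = 2; 2A + B + 4C = 0; 3A + B - 8C = 16.
Subtracting the first from the second: A + 6C = -2.
Subtracting the second from the third: A - 12C = 16.
Solving: C = -1, A = 4, then B = -4.
So c_k = 4·k + (-4) + (-1)·(-2)^k; at k=6 this is -44.

-44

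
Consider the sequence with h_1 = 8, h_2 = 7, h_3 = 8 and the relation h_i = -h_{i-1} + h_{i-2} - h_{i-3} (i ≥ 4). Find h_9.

Iterate the recurrence:
h_4 = -9  h_5 = 10  h_6 = -27  h_7 = 46  h_8 = -83  h_9 = 156.

156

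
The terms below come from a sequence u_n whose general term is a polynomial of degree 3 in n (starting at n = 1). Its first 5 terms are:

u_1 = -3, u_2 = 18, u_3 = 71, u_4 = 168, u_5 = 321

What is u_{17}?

1st diffs: 21, 53, 97, 153.
2nd diffs: 32, 44, 56.
3rd diffs: 12, 12 (constant).
Newton forward-difference form: u_n = -3 + 21·C(n-1,1) + 32·C(n-1,2) + 12·C(n-1,3).
At n = 17: n-1 = 16, so u_{17} = -3 + 336 + 3840 + 6720 = 10893.

10893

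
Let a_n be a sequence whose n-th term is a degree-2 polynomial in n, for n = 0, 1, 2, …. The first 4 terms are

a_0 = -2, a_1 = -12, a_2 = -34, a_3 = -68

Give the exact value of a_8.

-418

1st diffs: -10, -22, -34.
2nd diffs: -12, -12 (constant).
So a_n = -6n^2 - 4n - 2.
Evaluating at n = 8 gives a_8 = -418.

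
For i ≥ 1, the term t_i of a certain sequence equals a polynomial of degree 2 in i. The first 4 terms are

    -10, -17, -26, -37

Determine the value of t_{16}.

1st diffs: -7, -9, -11.
2nd diffs: -2, -2 (constant).
Newton forward-difference form: t_i = -10 + (-7)·C(i-1,1) + (-2)·C(i-1,2).
At i = 16: i-1 = 15, so t_{16} = -10 - 105 - 210 = -325.

-325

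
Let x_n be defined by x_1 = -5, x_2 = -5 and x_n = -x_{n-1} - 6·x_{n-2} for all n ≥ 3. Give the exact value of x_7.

Step forward from the initial values:
x_3 = 35; x_4 = -5; x_5 = -205; x_6 = 235; x_7 = 995.

995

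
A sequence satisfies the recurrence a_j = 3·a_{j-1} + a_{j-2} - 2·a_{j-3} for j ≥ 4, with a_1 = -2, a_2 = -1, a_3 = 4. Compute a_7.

a_4 = 15;  a_5 = 51;  a_6 = 160;  a_7 = 501.

501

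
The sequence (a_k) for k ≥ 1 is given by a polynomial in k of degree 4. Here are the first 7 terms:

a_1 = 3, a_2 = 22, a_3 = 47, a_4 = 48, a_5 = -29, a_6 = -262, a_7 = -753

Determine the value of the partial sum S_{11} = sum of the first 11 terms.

-18920

1st diffs: 19, 25, 1, -77, -233, -491.
2nd diffs: 6, -24, -78, -156, -258.
3rd diffs: -30, -54, -78, -102.
4th diffs: -24, -24, -24 (constant).
Newton forward-difference form: a_k = 3 + 19·C(k-1,1) + 6·C(k-1,2) + (-30)·C(k-1,3) + (-24)·C(k-1,4).
Continuing: -1628, -3037, -5154, -8177.
Summing k = 1..11 (11 terms) gives -18920.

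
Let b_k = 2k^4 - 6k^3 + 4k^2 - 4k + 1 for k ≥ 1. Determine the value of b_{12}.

b_{12} = 2·12^4 - 6·12^3 + 4·12^2 - 4·12 + 1 = 31633.

31633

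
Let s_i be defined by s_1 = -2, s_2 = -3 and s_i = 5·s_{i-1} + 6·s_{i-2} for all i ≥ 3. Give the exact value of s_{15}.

Applying the relation repeatedly:
s_3 = -27; s_4 = -153; s_5 = -927; …; s_{12} = -259140753; s_{13} = -1554844527; s_{14} = -9329067153; s_{15} = -55974402927.
(Characteristic roots are 6 and -1.)

-55974402927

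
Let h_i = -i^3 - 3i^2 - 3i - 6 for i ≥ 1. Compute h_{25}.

-17581

h_{25} = -1·25^3 - 3·25^2 - 3·25 - 6 = -17581.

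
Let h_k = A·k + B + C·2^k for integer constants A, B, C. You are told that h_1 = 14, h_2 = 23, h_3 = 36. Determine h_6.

The three given values yield: A + B + 2C = 14; 2A + B + 4C = 23; 3A + B + 8C = 36.
Subtracting the first from the second: A + 2C = 9.
Subtracting the second from the third: A + 4C = 13.
Solving: C = 2, A = 5, then B = 5.
So h_k = 5·k + 5 + 2·2^k; at k=6 this is 163.

163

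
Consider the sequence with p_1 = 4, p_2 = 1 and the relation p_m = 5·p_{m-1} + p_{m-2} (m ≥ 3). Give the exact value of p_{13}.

Compute successive terms:
p_3 = 9; p_4 = 46; p_5 = 239; …; p_{10} = 902206; p_{11} = 4684779; p_{12} = 24326101; p_{13} = 126315284.

126315284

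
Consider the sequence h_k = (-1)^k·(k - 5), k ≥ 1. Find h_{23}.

(-1)^23 = -1; k - 5 at k=23 is 18; so h_{23} = -18.

-18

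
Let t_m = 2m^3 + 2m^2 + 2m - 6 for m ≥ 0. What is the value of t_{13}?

4752

t_{13} = 2·13^3 + 2·13^2 + 2·13 - 6 = 4752.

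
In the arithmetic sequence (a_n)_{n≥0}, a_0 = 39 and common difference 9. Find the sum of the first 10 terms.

795

a_n = 39 + (n - 0)·9.
a_9 = 120; S = 10·(39 + 120)/2 = 795.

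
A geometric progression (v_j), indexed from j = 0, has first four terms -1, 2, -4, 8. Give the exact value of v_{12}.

Common ratio r = -2.
v_j = (-1)·(-2)^(j-0).
v_{12} = (-1)·(-2)^12 = -4096.

-4096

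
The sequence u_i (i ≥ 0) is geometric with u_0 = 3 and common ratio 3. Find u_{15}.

43046721

u_i = 3·3^(i-0).
u_{15} = 3·3^15 = 43046721.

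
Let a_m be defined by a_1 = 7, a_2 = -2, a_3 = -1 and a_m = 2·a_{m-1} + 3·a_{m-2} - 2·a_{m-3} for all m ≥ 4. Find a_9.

a_4 = -22;  a_5 = -43;  a_6 = -150;  a_7 = -385;  a_8 = -1134;  a_9 = -3123.

-3123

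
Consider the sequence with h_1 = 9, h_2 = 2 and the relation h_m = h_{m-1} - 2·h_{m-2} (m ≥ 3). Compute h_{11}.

284

Step forward from the initial values:
h_3 = -16; h_4 = -20; h_5 = 12; h_6 = 52; h_7 = 28; h_8 = -76; h_9 = -132; h_{10} = 20; h_{11} = 284.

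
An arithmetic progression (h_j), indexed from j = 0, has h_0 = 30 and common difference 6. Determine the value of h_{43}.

288

h_j = 30 + (j - 0)·6.
h_{43} = 30 + 43·6 = 288.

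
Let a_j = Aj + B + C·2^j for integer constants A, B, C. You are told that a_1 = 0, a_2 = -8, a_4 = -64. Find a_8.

Write the equations: A + B + 2C = 0; 2A + B + 4C = -8; 4A + B + 16C = -64.
Subtracting the first from the second: A + 2C = -8.
Subtracting the second from the third: 2A + 12C = -56.
Solving: C = -5, A = 2, then B = 8.
So a_j = 2·j + 8 + (-5)·2^j; at j=8 this is -1256.

-1256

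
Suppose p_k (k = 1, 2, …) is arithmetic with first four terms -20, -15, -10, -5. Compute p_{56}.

255

Common difference d = 5.
p_k = -20 + (k - 1)·5.
p_{56} = -20 + 55·5 = 255.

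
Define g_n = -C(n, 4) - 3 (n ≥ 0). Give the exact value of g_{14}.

C(14, 4) = 1001, so g_{14} = -1004.

-1004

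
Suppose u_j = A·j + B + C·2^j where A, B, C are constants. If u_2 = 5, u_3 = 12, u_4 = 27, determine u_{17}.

262126

At j = 2, 3, 4: 2A + B + 4C = 5; 3A + B + 8C = 12; 4A + B + 16C = 27.
Subtracting the first from the second: A + 4C = 7.
Subtracting the second from the third: A + 8C = 15.
Solving: C = 2, A = -1, then B = -1.
Hence u_{17} = -1·17 + (-1) + 2·131072 = 262126.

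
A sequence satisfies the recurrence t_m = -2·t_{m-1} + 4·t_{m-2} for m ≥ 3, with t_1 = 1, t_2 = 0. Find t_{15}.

3817472

Compute successive terms:
t_3 = 4  t_4 = -8  t_5 = 32  …  t_{12} = -112640  t_{13} = 364544  t_{14} = -1179648  t_{15} = 3817472.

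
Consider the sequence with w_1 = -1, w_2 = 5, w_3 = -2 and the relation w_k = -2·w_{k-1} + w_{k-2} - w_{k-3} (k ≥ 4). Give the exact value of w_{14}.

Applying the relation repeatedly:
w_4 = 10;  w_5 = -27;  w_6 = 66;  …;  w_{11} = -7116;  w_{12} = 18123;  w_{13} = -46156;  w_{14} = 117551.

117551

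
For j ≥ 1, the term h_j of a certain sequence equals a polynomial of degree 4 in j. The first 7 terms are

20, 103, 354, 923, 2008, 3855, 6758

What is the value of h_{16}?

1st diffs: 83, 251, 569, 1085, 1847, 2903.
2nd diffs: 168, 318, 516, 762, 1056.
3rd diffs: 150, 198, 246, 294.
4th diffs: 48, 48, 48 (constant).
So h_j = 2j^4 + 5j^3 + 4j^2 + 6j + 3.
Evaluating at j = 16 gives h_{16} = 152675.

152675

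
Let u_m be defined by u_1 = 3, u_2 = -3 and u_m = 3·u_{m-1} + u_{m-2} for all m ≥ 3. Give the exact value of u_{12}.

Applying the relation repeatedly:
u_3 = -6  u_4 = -21  u_5 = -69  u_6 = -228  u_7 = -753  u_8 = -2487  u_9 = -8214  u_{10} = -27129  u_{11} = -89601  u_{12} = -295932.

-295932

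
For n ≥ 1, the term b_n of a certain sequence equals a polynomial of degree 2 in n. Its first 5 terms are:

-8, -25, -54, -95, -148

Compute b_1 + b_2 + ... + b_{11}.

-3003

1st diffs: -17, -29, -41, -53.
2nd diffs: -12, -12, -12 (constant).
Newton forward-difference form: b_n = -8 + (-17)·C(n-1,1) + (-12)·C(n-1,2).
Continuing: …, -213, -290, -379, -480, …, b_{11} = -718.
Summing n = 1..11 (11 terms) gives -3003.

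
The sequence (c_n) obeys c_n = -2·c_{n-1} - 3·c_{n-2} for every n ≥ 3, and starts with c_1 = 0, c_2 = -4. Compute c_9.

224

Applying the relation repeatedly:
c_3 = 8;  c_4 = -4;  c_5 = -16;  c_6 = 44;  c_7 = -40;  c_8 = -52;  c_9 = 224.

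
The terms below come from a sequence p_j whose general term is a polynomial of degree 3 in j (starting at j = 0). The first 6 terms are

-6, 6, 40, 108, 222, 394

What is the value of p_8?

1st diffs: 12, 34, 68, 114, 172.
2nd diffs: 22, 34, 46, 58.
3rd diffs: 12, 12, 12 (constant).
Newton forward-difference form: p_j = -6 + 12·C(j,1) + 22·C(j,2) + 12·C(j,3).
At j = 8: j = 8, so p_8 = -6 + 96 + 616 + 672 = 1378.

1378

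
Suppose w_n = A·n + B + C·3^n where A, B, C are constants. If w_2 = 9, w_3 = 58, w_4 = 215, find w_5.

Write the equations: 2A + B + 9C = 9; 3A + B + 27C = 58; 4A + B + 81C = 215.
Subtracting the first from the second: A + 18C = 49.
Subtracting the second from the third: A + 54C = 157.
Solving: C = 3, A = -5, then B = -8.
Therefore w_5 = -25 + (-8) + 3·243 = 696.

696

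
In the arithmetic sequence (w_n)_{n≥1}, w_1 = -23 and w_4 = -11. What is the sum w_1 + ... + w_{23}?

483

Common difference d = (-11 - (-23)) / (4 - 1) = 4.
w_n = -23 + (n - 1)·4.
w_{23} = 65; S = 23·(-23 + 65)/2 = 483.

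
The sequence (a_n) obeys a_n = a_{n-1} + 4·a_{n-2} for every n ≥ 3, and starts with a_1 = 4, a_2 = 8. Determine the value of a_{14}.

706168

a_3 = 24; a_4 = 56; a_5 = 152; …; a_{11} = 42072; a_{12} = 107576; a_{13} = 275864; a_{14} = 706168.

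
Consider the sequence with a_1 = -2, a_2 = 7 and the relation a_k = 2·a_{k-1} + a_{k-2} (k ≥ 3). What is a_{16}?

Applying the relation repeatedly:
a_3 = 12; a_4 = 31; a_5 = 74; …; a_{13} = 85538; a_{14} = 206507; a_{15} = 498552; a_{16} = 1203611.

1203611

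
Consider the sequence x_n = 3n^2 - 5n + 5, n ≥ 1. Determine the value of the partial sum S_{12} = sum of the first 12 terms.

Over n = 1..12: Σn = 78, Σn² = 650.
Total = (3)·650 + (-5)·78 + (5)·12 = 1620.

1620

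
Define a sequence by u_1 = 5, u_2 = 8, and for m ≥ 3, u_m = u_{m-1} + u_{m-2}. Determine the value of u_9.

233

Applying the relation repeatedly:
u_3 = 13, u_4 = 21, u_5 = 34, u_6 = 55, u_7 = 89, u_8 = 144, u_9 = 233.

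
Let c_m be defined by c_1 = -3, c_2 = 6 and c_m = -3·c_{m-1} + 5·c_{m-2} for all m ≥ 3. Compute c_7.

-9663

Iterate the recurrence:
c_3 = -33  c_4 = 129  c_5 = -552  c_6 = 2301  c_7 = -9663.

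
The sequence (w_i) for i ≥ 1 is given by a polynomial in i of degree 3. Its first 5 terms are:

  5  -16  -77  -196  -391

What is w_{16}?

-12700

1st diffs: -21, -61, -119, -195.
2nd diffs: -40, -58, -76.
3rd diffs: -18, -18 (constant).
Newton forward-difference form: w_i = 5 + (-21)·C(i-1,1) + (-40)·C(i-1,2) + (-18)·C(i-1,3).
At i = 16: i-1 = 15, so w_{16} = 5 - 315 - 4200 - 8190 = -12700.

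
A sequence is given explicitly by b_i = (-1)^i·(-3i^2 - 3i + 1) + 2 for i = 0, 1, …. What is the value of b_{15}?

721

(-1)^15 = -1; -3i^2 - 3i + 1 at i=15 is -719; so b_{15} = 721.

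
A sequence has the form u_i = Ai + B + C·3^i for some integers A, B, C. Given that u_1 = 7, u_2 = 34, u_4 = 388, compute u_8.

32776

At i = 1, 2, 4: A + B + 3C = 7; 2A + B + 9C = 34; 4A + B + 81C = 388.
Subtracting the first from the second: A + 6C = 27.
Subtracting the second from the third: 2A + 72C = 354.
Solving: C = 5, A = -3, then B = -5.
Hence u_8 = -3·8 + (-5) + 5·6561 = 32776.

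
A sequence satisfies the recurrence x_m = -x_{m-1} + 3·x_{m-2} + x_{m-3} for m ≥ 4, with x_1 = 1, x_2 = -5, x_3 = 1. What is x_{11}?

Compute successive terms:
x_4 = -15, x_5 = 13, x_6 = -57, x_7 = 81, x_8 = -239, x_9 = 425, x_{10} = -1061, x_{11} = 2097.

2097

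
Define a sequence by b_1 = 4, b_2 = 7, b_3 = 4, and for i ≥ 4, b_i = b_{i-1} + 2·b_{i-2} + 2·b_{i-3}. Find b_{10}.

Iterate the recurrence:
b_4 = 26;  b_5 = 48;  b_6 = 108;  b_7 = 256;  b_8 = 568;  b_9 = 1296;  b_{10} = 2944.

2944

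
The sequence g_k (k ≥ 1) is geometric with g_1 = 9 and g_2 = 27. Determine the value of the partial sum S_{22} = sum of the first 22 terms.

141214768236

Common ratio r = 3.
g_k = 9·3^(k-1).
S = 9·(3^22 - 1)/(3 - 1) = 9·(31381059609 - 1)/(2) = 141214768236.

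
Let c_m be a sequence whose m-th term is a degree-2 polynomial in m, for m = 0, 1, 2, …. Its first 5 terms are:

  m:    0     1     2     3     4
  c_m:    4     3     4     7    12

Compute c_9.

67

1st diffs: -1, 1, 3, 5.
2nd diffs: 2, 2, 2 (constant).
Newton forward-difference form: c_m = 4 + (-1)·C(m,1) + 2·C(m,2).
At m = 9: m = 9, so c_9 = 4 - 9 + 72 = 67.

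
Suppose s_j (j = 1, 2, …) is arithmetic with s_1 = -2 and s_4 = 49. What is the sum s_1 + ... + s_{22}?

Common difference d = (49 - (-2)) / (4 - 1) = 17.
s_j = -2 + (j - 1)·17.
s_{22} = 355; S = 22·(-2 + 355)/2 = 3883.

3883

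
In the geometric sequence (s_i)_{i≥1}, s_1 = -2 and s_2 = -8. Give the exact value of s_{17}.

-8589934592

Common ratio r = 4.
s_i = (-2)·4^(i-1).
s_{17} = (-2)·4^16 = -8589934592.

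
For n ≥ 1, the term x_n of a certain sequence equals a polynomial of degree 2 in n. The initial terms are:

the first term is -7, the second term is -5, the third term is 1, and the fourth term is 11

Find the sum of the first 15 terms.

1st diffs: 2, 6, 10.
2nd diffs: 4, 4 (constant).
Newton forward-difference form: x_n = -7 + 2·C(n-1,1) + 4·C(n-1,2).
Continuing: …, 25, 43, 65, 91, …, x_{15} = 385.
Summing n = 1..15 (15 terms) gives 1925.

1925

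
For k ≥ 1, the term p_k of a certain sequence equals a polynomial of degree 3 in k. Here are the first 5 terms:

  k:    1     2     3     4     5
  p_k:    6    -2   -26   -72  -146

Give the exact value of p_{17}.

1st diffs: -8, -24, -46, -74.
2nd diffs: -16, -22, -28.
3rd diffs: -6, -6 (constant).
So p_k = -k^3 - 2k^2 + 5k + 4.
Evaluating at k = 17 gives p_{17} = -5402.

-5402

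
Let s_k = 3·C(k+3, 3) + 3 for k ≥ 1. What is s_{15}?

2451

C(18, 3) = 816, so s_{15} = 2451.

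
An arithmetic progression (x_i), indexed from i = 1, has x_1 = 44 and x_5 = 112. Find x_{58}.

1013

Common difference d = (112 - 44) / (5 - 1) = 17.
x_i = 44 + (i - 1)·17.
x_{58} = 44 + 57·17 = 1013.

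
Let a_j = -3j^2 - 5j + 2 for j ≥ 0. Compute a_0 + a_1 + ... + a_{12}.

Over j = 0..12: Σj = 78, Σj² = 650.
Total = (-3)·650 + (-5)·78 + (2)·13 = -2314.

-2314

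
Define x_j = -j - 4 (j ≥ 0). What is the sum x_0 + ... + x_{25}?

Over j = 0..25: Σj = 325.
Total = (-1)·325 + (-4)·26 = -429.

-429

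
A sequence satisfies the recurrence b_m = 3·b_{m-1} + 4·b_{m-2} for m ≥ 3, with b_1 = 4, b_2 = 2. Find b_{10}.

314570

b_3 = 22, b_4 = 74, b_5 = 310, b_6 = 1226, b_7 = 4918, b_8 = 19658, b_9 = 78646, b_{10} = 314570.
(Characteristic roots are 4 and -1.)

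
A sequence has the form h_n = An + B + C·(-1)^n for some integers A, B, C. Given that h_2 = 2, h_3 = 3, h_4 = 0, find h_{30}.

-26

Plug in n = 2, 3, 4: 2A + B + C = 2; 3A + B - C = 3; 4A + B + C = 0.
Subtracting the first from the second: A - 2C = 1.
Subtracting the second from the third: A + 2C = -3.
Solving: C = -1, A = -1, then B = 5.
Hence h_{30} = -1·30 + 5 + (-1)·1 = -26.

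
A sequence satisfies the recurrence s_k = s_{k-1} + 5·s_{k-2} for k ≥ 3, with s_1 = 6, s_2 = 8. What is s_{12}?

Compute successive terms:
s_3 = 38; s_4 = 78; s_5 = 268; s_6 = 658; s_7 = 1998; s_8 = 5288; s_9 = 15278; s_{10} = 41718; s_{11} = 118108; s_{12} = 326698.

326698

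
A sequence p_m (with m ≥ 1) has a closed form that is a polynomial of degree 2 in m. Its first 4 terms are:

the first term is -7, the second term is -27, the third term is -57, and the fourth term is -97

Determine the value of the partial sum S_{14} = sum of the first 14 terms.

-5558

1st diffs: -20, -30, -40.
2nd diffs: -10, -10 (constant).
So p_m = -5m^2 - 5m + 3.
Continuing: …, -147, -207, -277, -357, …, p_{14} = -1047.
Summing m = 1..14 (14 terms) gives -5558.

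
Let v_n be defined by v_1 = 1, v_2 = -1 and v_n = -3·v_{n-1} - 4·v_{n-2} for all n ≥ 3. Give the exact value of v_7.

Step forward from the initial values:
v_3 = -1;  v_4 = 7;  v_5 = -17;  v_6 = 23;  v_7 = -1.

-1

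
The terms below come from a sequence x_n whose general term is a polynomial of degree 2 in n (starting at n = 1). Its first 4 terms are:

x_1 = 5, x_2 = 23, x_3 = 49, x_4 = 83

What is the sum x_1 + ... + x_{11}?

2365

1st diffs: 18, 26, 34.
2nd diffs: 8, 8 (constant).
Newton forward-difference form: x_n = 5 + 18·C(n-1,1) + 8·C(n-1,2).
Continuing: …, 125, 175, 233, 299, …, x_{11} = 545.
Summing n = 1..11 (11 terms) gives 2365.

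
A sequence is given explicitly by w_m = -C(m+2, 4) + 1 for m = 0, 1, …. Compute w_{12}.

-1000

C(14, 4) = 1001, so w_{12} = -1000.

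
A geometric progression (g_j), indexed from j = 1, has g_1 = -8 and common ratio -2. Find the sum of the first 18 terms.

699048

g_j = (-8)·(-2)^(j-1).
S = (-8)·((-2)^18 - 1)/(-2 - 1) = (-8)·(262144 - 1)/(-3) = 699048.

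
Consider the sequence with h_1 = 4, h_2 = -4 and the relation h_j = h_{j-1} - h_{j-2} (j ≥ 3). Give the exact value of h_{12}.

Applying the relation repeatedly:
h_3 = -8; h_4 = -4; h_5 = 4; h_6 = 8; h_7 = 4; h_8 = -4; h_9 = -8; h_{10} = -4; h_{11} = 4; h_{12} = 8.

8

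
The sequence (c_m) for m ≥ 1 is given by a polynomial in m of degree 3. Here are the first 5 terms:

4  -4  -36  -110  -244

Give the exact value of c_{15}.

-8844

1st diffs: -8, -32, -74, -134.
2nd diffs: -24, -42, -60.
3rd diffs: -18, -18 (constant).
Newton forward-difference form: c_m = 4 + (-8)·C(m-1,1) + (-24)·C(m-1,2) + (-18)·C(m-1,3).
At m = 15: m-1 = 14, so c_{15} = 4 - 112 - 2184 - 6552 = -8844.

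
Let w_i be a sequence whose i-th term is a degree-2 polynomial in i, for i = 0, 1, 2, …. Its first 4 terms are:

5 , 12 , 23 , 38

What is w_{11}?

302

1st diffs: 7, 11, 15.
2nd diffs: 4, 4 (constant).
Newton forward-difference form: w_i = 5 + 7·C(i,1) + 4·C(i,2).
At i = 11: i = 11, so w_{11} = 5 + 77 + 220 = 302.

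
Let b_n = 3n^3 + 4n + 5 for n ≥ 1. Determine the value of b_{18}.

b_{18} = 3·18^3 + 4·18 + 5 = 17573.

17573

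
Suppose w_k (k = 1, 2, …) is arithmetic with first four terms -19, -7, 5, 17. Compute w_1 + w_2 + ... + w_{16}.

1136

Common difference d = 12.
w_k = -19 + (k - 1)·12.
w_{16} = 161; S = 16·(-19 + 161)/2 = 1136.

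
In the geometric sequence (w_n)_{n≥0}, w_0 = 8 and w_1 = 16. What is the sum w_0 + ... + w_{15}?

Common ratio r = 2.
w_n = 8·2^(n-0).
S = 8·(2^16 - 1)/(2 - 1) = 8·(65536 - 1)/(1) = 524280.

524280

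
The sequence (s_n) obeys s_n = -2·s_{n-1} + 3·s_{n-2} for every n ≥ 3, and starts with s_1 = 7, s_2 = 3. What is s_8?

-2181

Applying the relation repeatedly:
s_3 = 15  s_4 = -21  s_5 = 87  s_6 = -237  s_7 = 735  s_8 = -2181.
(Characteristic roots are 1 and -3.)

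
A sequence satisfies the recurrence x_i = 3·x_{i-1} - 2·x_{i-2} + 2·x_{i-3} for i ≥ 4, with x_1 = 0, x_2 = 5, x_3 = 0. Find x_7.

-100

Compute successive terms:
x_4 = -10; x_5 = -20; x_6 = -40; x_7 = -100.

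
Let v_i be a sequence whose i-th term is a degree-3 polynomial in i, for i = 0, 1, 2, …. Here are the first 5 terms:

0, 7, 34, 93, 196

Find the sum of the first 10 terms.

5235

1st diffs: 7, 27, 59, 103.
2nd diffs: 20, 32, 44.
3rd diffs: 12, 12 (constant).
Newton forward-difference form: v_i = 7·C(i,1) + 20·C(i,2) + 12·C(i,3).
Continuing: …, 355, 582, 889, 1288, …, v_9 = 1791.
Summing i = 0..9 (10 terms) gives 5235.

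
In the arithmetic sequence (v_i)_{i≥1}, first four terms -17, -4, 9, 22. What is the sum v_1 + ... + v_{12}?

654

Common difference d = 13.
v_i = -17 + (i - 1)·13.
v_{12} = 126; S = 12·(-17 + 126)/2 = 654.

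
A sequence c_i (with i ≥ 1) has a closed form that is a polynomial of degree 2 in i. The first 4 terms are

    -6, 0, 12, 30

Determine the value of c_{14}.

1st diffs: 6, 12, 18.
2nd diffs: 6, 6 (constant).
So c_i = 3i^2 - 3i - 6.
Evaluating at i = 14 gives c_{14} = 540.

540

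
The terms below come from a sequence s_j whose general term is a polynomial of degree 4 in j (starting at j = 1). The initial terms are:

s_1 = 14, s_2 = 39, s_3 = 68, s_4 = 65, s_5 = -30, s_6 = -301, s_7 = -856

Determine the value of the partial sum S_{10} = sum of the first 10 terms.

-11863

1st diffs: 25, 29, -3, -95, -271, -555.
2nd diffs: 4, -32, -92, -176, -284.
3rd diffs: -36, -60, -84, -108.
4th diffs: -24, -24, -24 (constant).
Newton forward-difference form: s_j = 14 + 25·C(j-1,1) + 4·C(j-1,2) + (-36)·C(j-1,3) + (-24)·C(j-1,4).
Continuing: -1827, -3370, -5665.
Summing j = 1..10 (10 terms) gives -11863.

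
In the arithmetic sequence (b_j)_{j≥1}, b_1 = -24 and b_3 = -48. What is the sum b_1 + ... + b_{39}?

Common difference d = (-48 - (-24)) / (3 - 1) = -12.
b_j = -24 + (j - 1)·(-12).
b_{39} = -480; S = 39·(-24 + (-480))/2 = -9828.

-9828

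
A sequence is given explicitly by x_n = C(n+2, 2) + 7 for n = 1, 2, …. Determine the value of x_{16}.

160

C(18, 2) = 153, so x_{16} = 160.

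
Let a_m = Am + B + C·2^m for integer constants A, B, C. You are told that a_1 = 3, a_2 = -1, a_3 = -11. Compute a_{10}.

-3045

The three given values yield: A + B + 2C = 3; 2A + B + 4C = -1; 3A + B + 8C = -11.
Subtracting the first from the second: A + 2C = -4.
Subtracting the second from the third: A + 4C = -10.
Solving: C = -3, A = 2, then B = 7.
Hence a_{10} = 2·10 + 7 + (-3)·1024 = -3045.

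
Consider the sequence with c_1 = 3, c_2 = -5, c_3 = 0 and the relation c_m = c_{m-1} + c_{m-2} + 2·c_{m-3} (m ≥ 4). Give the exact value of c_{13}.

-1167

Iterate the recurrence:
c_4 = 1  c_5 = -9  c_6 = -8  c_7 = -15  c_8 = -41  c_9 = -72  c_{10} = -143  c_{11} = -297  c_{12} = -584  c_{13} = -1167.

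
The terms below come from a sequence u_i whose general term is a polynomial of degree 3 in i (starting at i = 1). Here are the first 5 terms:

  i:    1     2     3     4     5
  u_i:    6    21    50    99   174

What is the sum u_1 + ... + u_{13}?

9542

1st diffs: 15, 29, 49, 75.
2nd diffs: 14, 20, 26.
3rd diffs: 6, 6 (constant).
So u_i = i^3 + i^2 + 5i - 1.
Continuing: …, 281, 426, 615, 854, …, u_{13} = 2430.
Summing i = 1..13 (13 terms) gives 9542.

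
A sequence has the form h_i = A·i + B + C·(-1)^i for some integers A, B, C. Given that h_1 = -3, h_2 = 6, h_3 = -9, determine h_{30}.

-78

At i = 1, 2, 3: A + B - C = -3; 2A + B + C = 6; 3A + B - C = -9.
Subtracting the first from the second: A + 2C = 9.
Subtracting the second from the third: A - 2C = -15.
Solving: C = 6, A = -3, then B = 6.
So h_i = -3·i + 6 + 6·(-1)^i; at i=30 this is -78.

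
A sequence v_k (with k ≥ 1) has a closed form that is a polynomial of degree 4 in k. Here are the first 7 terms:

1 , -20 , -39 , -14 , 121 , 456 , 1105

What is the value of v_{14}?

1st diffs: -21, -19, 25, 135, 335, 649.
2nd diffs: 2, 44, 110, 200, 314.
3rd diffs: 42, 66, 90, 114.
4th diffs: 24, 24, 24 (constant).
Newton forward-difference form: v_k = 1 + (-21)·C(k-1,1) + 2·C(k-1,2) + 42·C(k-1,3) + 24·C(k-1,4).
At k = 14: k-1 = 13, so v_{14} = 1 - 273 + 156 + 12012 + 17160 = 29056.

29056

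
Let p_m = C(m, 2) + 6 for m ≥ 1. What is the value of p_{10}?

51

C(10, 2) = 45, so p_{10} = 51.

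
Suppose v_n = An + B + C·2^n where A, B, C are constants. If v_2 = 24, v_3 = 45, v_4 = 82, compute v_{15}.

131145

At n = 2, 3, 4: 2A + B + 4C = 24; 3A + B + 8C = 45; 4A + B + 16C = 82.
Subtracting the first from the second: A + 4C = 21.
Subtracting the second from the third: A + 8C = 37.
Solving: C = 4, A = 5, then B = -2.
Hence v_{15} = 5·15 + (-2) + 4·32768 = 131145.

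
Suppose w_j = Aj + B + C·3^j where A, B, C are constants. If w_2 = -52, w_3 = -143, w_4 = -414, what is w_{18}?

-1937102468

Plug in j = 2, 3, 4: 2A + B + 9C = -52; 3A + B + 27C = -143; 4A + B + 81C = -414.
Subtracting the first from the second: A + 18C = -91.
Subtracting the second from the third: A + 54C = -271.
Solving: C = -5, A = -1, then B = -5.
So w_j = -1·j + (-5) + (-5)·3^j; at j=18 this is -1937102468.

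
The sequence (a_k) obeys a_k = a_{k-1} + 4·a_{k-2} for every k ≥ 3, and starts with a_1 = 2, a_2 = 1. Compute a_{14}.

Applying the relation repeatedly:
a_3 = 9  a_4 = 13  a_5 = 49  …  a_{11} = 12249  a_{12} = 31021  a_{13} = 80017  a_{14} = 204101.

204101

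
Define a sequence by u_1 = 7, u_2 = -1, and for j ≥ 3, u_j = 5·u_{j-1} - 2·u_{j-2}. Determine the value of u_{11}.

-3849499

Compute successive terms:
u_3 = -19; u_4 = -93; u_5 = -427; u_6 = -1949; u_7 = -8891; u_8 = -40557; u_9 = -185003; u_{10} = -843901; u_{11} = -3849499.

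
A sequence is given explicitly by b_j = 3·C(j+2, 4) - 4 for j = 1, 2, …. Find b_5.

101

C(7, 4) = 35, so b_5 = 101.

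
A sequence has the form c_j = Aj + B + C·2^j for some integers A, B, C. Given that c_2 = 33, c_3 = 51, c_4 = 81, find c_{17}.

Plug in j = 2, 3, 4: 2A + B + 4C = 33; 3A + B + 8C = 51; 4A + B + 16C = 81.
Subtracting the first from the second: A + 4C = 18.
Subtracting the second from the third: A + 8C = 30.
Solving: C = 3, A = 6, then B = 9.
So c_j = 6·j + 9 + 3·2^j; at j=17 this is 393327.

393327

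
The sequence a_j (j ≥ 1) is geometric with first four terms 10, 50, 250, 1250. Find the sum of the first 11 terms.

122070310

Common ratio r = 5.
a_j = 10·5^(j-1).
S = 10·(5^11 - 1)/(5 - 1) = 10·(48828125 - 1)/(4) = 122070310.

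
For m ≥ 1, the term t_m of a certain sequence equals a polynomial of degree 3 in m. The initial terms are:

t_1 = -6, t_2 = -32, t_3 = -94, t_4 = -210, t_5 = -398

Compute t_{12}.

1st diffs: -26, -62, -116, -188.
2nd diffs: -36, -54, -72.
3rd diffs: -18, -18 (constant).
Newton forward-difference form: t_m = -6 + (-26)·C(m-1,1) + (-36)·C(m-1,2) + (-18)·C(m-1,3).
At m = 12: m-1 = 11, so t_{12} = -6 - 286 - 1980 - 2970 = -5242.

-5242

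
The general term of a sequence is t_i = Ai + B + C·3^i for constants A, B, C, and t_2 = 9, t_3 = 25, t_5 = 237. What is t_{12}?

531421

Plug in i = 2, 3, 5: 2A + B + 9C = 9; 3A + B + 27C = 25; 5A + B + 243C = 237.
Subtracting the first from the second: A + 18C = 16.
Subtracting the second from the third: 2A + 216C = 212.
Solving: C = 1, A = -2, then B = 4.
Therefore t_{12} = -24 + 4 + 1·531441 = 531421.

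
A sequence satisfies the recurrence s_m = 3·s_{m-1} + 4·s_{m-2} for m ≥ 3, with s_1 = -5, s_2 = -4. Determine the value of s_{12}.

-7549744

s_3 = -32  s_4 = -112  s_5 = -464  s_6 = -1840  s_7 = -7376  s_8 = -29488  s_9 = -117968  s_{10} = -471856  s_{11} = -1887440  s_{12} = -7549744.
(Characteristic roots are 4 and -1.)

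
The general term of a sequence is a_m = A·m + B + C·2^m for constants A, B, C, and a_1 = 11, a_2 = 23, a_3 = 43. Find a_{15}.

131131

Write the equations: A + B + 2C = 11; 2A + B + 4C = 23; 3A + B + 8C = 43.
Subtracting the first from the second: A + 2C = 12.
Subtracting the second from the third: A + 4C = 20.
Solving: C = 4, A = 4, then B = -1.
Therefore a_{15} = 60 + (-1) + 4·32768 = 131131.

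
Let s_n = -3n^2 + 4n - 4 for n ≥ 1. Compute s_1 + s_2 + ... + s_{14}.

Over n = 1..14: Σn = 105, Σn² = 1015.
Total = (-3)·1015 + (4)·105 + (-4)·14 = -2681.

-2681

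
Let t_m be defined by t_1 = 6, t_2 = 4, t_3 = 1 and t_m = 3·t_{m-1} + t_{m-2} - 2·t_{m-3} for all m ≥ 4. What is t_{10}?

-7013

Applying the relation repeatedly:
t_4 = -5  t_5 = -22  t_6 = -73  t_7 = -231  t_8 = -722  t_9 = -2251  t_{10} = -7013.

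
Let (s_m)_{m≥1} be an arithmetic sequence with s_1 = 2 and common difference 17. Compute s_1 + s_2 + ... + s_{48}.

s_m = 2 + (m - 1)·17.
s_{48} = 801; S = 48·(2 + 801)/2 = 19272.

19272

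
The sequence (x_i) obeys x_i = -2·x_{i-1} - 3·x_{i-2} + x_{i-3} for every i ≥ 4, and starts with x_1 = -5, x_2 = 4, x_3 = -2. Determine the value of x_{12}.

Step forward from the initial values:
x_4 = -13  x_5 = 36  x_6 = -35  x_7 = -51  x_8 = 243  x_9 = -368  x_{10} = -44  x_{11} = 1435  x_{12} = -3106.

-3106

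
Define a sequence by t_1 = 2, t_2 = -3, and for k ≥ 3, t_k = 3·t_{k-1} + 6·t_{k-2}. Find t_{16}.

Iterate the recurrence:
t_3 = 3;  t_4 = -9;  t_5 = -9;  …;  t_{13} = -2170233;  t_{14} = -9489393;  t_{15} = -41489577;  t_{16} = -181405089.

-181405089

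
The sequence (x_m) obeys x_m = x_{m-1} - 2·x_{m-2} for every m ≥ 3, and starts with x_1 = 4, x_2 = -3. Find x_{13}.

-319

Applying the relation repeatedly:
x_3 = -11; x_4 = -5; x_5 = 17; …; x_{10} = 75; x_{11} = 169; x_{12} = 19; x_{13} = -319.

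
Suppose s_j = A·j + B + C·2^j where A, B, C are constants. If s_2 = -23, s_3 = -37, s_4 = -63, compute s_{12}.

At j = 2, 3, 4: 2A + B + 4C = -23; 3A + B + 8C = -37; 4A + B + 16C = -63.
Subtracting the first from the second: A + 4C = -14.
Subtracting the second from the third: A + 8C = -26.
Solving: C = -3, A = -2, then B = -7.
Therefore s_{12} = -24 + (-7) + (-3)·4096 = -12319.

-12319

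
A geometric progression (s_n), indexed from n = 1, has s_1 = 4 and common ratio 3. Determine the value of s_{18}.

516560652

s_n = 4·3^(n-1).
s_{18} = 4·3^17 = 516560652.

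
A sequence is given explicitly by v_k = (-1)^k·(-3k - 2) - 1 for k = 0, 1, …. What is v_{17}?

52

(-1)^17 = -1; -3k - 2 at k=17 is -53; so v_{17} = 52.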